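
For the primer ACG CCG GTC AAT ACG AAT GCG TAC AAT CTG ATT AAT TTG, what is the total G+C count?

Counting bases: C=8, A=12, T=11, G=8
Total G or C: 8 + 8 = 16

16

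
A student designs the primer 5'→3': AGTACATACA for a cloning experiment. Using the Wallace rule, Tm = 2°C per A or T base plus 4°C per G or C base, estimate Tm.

A=5, C=2, T=2, G=1
AT pairs contribute 7, GC pairs contribute 3.
Tm = 2(7) + 4(3) = 14 + 12 = 26°C

26°C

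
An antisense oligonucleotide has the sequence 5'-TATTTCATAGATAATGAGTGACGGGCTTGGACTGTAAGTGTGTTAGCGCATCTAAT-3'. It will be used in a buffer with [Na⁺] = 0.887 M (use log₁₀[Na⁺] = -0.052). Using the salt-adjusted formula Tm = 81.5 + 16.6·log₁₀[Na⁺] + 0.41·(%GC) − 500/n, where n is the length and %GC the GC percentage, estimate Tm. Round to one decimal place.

87.8°C

Length n = 56. Counting bases: C=7, G=15, A=15, T=19
G+C = 22, so %GC = 22/56 × 100 = 39.286%
Salt term: 16.6 × (-0.052) = -0.863
GC term: 0.41 × 39.286 = 16.107; length term: −500/56 = −8.929
Tm = 81.5 + (-0.863) + 16.107 − 8.929 = 87.815 → 87.8°C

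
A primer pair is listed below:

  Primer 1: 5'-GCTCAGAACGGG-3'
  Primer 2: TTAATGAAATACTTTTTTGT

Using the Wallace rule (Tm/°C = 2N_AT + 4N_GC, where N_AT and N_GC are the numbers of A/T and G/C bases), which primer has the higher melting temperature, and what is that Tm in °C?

Primer 1: A+T=4, G+C=8 → Tm = 2(4)+4(8) = 40°C
Primer 2: A+T=17, G+C=3 → Tm = 2(17)+4(3) = 46°C
40°C vs 46°C → primer 2 is higher.

Primer 2, 46°C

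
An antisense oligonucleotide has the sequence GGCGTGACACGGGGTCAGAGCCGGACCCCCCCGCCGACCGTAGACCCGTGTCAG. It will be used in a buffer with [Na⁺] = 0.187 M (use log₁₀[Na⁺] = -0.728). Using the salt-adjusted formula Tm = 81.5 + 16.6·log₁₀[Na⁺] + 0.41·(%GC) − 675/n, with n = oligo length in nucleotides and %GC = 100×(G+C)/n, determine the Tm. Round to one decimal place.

87.3°C

Length n = 54. Base counts: C=21, T=5, A=9, G=19
G+C = 40, so %GC = 40/54 × 100 = 74.074%
Salt term: 16.6 × (-0.728) = -12.085
GC term: 0.41 × 74.074 = 30.37; length term: −675/54 = −12.5
Tm = 81.5 + (-12.085) + 30.37 − 12.5 = 87.285 → 87.3°C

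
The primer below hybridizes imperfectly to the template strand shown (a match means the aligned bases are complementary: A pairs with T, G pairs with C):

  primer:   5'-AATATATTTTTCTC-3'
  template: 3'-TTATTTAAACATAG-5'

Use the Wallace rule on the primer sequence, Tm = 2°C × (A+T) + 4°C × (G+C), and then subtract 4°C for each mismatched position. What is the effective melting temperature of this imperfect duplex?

20°C

Primer base counts: A=4, T=8, G=0, C=2 → A+T=12, G+C=2
Perfect-match Tm = 2(12) + 4(2) = 24 + 8 = 32°C
Mismatches (positions where the bases are not complementary): 3 (at positions 5, 10, 12)
Effective Tm = 32 − 3×4 = 32 − 12 = 20°C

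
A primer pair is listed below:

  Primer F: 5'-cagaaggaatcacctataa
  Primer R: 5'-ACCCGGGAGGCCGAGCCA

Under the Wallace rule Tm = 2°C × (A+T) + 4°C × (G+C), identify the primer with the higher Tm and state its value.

Primer R, 64°C

Primer F: A+T=12, G+C=7 → Tm = 2(12)+4(7) = 52°C
Primer R: A+T=4, G+C=14 → Tm = 2(4)+4(14) = 64°C
52°C vs 64°C → primer R is higher.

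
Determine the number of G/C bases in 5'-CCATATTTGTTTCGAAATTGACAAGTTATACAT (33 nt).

9

Base counts: A=11, G=4, T=13, C=5
G+C = 4 + 5 = 9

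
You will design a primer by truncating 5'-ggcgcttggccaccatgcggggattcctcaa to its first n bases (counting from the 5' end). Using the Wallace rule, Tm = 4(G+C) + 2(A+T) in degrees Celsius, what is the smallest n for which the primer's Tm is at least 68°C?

n = 20

First 19 bases: GGCGCTTGGCCACCATGCG → Tm = 66°C (< 68°C)
First 20 bases: GGCGCTTGGCCACCATGCGG → Tm = 70°C (≥ 68°C)
Since every base adds ≥2°C, Tm only increases with n, so the threshold is first crossed at n = 20.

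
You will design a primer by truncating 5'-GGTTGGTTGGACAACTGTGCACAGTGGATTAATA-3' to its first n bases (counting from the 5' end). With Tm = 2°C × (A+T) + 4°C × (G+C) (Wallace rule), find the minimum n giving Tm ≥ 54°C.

n = 18

First 17 bases: GGTTGGTTGGACAACTG → Tm = 52°C (< 54°C)
First 18 bases: GGTTGGTTGGACAACTGT → Tm = 54°C (≥ 54°C)
Since every base adds ≥2°C, Tm only increases with n, so the threshold is first crossed at n = 18.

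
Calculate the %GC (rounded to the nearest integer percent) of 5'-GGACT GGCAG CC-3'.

Base counts: C=4, T=1, G=5, A=2
G+C = 5 + 4 = 9 out of 12 bases
%GC = 9/12 × 100 = 75% ≈ 75%

75%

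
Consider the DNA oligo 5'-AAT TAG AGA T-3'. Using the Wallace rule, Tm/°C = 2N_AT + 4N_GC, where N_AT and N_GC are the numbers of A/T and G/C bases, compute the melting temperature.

24°C

Counting bases: G=2, T=3, A=5, C=0
AT pairs contribute 8, GC pairs contribute 2.
Tm = 2(8) + 4(2) = 16 + 8 = 24°C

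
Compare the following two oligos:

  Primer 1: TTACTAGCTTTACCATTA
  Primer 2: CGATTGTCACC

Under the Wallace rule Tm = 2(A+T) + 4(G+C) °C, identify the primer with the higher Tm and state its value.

Primer 1: A+T=13, G+C=5 → Tm = 2(13)+4(5) = 46°C
Primer 2: A+T=5, G+C=6 → Tm = 2(5)+4(6) = 34°C
46°C vs 34°C → primer 1 is higher.

Primer 1, 46°C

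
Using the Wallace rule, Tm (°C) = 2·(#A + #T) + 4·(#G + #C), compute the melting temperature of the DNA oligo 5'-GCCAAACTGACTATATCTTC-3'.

56°C

Scanning the sequence gives C=6, T=6, A=6, G=2.
A+T = 12, G+C = 8
Tm = 4·8 + 2·12 = 32 + 24 = 56°C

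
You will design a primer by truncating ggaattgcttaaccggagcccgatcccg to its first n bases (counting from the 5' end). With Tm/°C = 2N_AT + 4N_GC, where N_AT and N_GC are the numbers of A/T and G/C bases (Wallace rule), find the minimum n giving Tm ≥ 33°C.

First 12 bases: GGAATTGCTTAA → Tm = 32°C (< 33°C)
First 13 bases: GGAATTGCTTAAC → Tm = 36°C (≥ 33°C)
Each additional base adds 2°C (A/T) or 4°C (G/C), so Tm is non-decreasing in n; n = 13 is the first length to reach 33°C.

n = 13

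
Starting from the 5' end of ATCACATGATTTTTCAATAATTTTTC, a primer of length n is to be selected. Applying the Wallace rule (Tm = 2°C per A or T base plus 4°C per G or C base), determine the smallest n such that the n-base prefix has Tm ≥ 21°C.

First 7 bases: ATCACAT → Tm = 18°C (< 21°C)
First 8 bases: ATCACATG → Tm = 22°C (≥ 21°C)
Since every base adds ≥2°C, Tm only increases with n, so the threshold is first crossed at n = 8.

n = 8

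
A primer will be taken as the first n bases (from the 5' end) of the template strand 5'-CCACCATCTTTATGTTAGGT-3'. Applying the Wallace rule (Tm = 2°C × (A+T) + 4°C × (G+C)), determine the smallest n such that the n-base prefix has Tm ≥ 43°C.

First 15 bases: CCACCATCTTTATGT → Tm = 42°C (< 43°C)
First 16 bases: CCACCATCTTTATGTT → Tm = 44°C (≥ 43°C)
Each additional base adds 2°C (A/T) or 4°C (G/C), so Tm is non-decreasing in n; n = 16 is the first length to reach 43°C.

n = 16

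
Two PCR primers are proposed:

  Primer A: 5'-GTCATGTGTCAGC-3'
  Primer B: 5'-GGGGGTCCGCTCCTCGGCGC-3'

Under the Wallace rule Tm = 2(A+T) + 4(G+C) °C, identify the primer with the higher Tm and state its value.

Primer B, 74°C

Primer A: A+T=6, G+C=7 → Tm = 2(6)+4(7) = 40°C
Primer B: A+T=3, G+C=17 → Tm = 2(3)+4(17) = 74°C
40°C vs 74°C → primer B is higher.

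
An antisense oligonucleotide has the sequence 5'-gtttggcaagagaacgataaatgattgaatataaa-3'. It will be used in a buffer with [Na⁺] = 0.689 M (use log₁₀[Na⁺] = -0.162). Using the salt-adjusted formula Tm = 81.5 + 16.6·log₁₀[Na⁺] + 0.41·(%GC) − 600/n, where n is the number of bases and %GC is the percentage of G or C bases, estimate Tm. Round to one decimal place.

73.4°C

Length n = 35. Base counts: T=9, G=8, A=16, C=2
G+C = 10, so %GC = 10/35 × 100 = 28.571%
Salt term: 16.6 × (-0.162) = -2.689
GC term: 0.41 × 28.571 = 11.714; length term: −600/35 = −17.143
Tm = 81.5 + (-2.689) + 11.714 − 17.143 = 73.382 → 73.4°C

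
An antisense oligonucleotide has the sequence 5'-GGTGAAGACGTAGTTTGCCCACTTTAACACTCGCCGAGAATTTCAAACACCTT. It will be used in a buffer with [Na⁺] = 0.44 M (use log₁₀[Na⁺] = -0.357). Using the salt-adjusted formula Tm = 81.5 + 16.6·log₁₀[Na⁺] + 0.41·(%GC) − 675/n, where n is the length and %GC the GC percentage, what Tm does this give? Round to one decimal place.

Length n = 53. Base counts: C=14, T=14, A=15, G=10
G+C = 24, so %GC = 24/53 × 100 = 45.283%
Salt term: 16.6 × (-0.357) = -5.926
GC term: 0.41 × 45.283 = 18.566; length term: −675/53 = −12.736
Tm = 81.5 + (-5.926) + 18.566 − 12.736 = 81.404 → 81.4°C

81.4°C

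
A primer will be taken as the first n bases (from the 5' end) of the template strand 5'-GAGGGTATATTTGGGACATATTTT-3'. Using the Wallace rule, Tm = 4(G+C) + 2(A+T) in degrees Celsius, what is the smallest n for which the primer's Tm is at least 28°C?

n = 10

First 9 bases: GAGGGTATA → Tm = 26°C (< 28°C)
First 10 bases: GAGGGTATAT → Tm = 28°C (≥ 28°C)
Each additional base adds 2°C (A/T) or 4°C (G/C), so Tm is non-decreasing in n; n = 10 is the first length to reach 28°C.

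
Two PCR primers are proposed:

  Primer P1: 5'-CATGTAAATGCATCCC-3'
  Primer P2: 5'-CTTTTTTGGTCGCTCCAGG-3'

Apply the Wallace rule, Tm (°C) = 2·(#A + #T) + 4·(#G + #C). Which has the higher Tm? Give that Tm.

Primer P2, 58°C

Primer P1: A+T=9, G+C=7 → Tm = 2(9)+4(7) = 46°C
Primer P2: A+T=9, G+C=10 → Tm = 2(9)+4(10) = 58°C
46°C vs 58°C → primer P2 is higher.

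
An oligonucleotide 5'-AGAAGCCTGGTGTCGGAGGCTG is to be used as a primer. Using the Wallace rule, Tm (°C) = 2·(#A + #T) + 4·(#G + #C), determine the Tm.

G=10, A=4, C=4, T=4
AT pairs contribute 8, GC pairs contribute 14.
Tm = 2×8 + 4×14 = 72°C

72°C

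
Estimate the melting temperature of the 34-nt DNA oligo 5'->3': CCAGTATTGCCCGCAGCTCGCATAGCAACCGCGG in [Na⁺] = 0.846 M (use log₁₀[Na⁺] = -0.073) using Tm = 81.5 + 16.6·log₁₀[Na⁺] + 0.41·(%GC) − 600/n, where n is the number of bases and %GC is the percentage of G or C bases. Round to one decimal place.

Length n = 34. Scanning the sequence gives C=13, A=7, T=5, G=9.
G+C = 22, so %GC = 22/34 × 100 = 64.706%
Salt term: 16.6 × (-0.073) = -1.212
GC term: 0.41 × 64.706 = 26.529; length term: −600/34 = −17.647
Tm = 81.5 + (-1.212) + 26.529 − 17.647 = 89.17 → 89.2°C

89.2°C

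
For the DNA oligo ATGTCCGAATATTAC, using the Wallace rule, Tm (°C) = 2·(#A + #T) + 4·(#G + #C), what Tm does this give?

40°C

Scanning the sequence gives A=5, T=5, G=2, C=3.
So N_AT = 10 and N_GC = 5.
Tm = 2×10 + 4×5 = 40°C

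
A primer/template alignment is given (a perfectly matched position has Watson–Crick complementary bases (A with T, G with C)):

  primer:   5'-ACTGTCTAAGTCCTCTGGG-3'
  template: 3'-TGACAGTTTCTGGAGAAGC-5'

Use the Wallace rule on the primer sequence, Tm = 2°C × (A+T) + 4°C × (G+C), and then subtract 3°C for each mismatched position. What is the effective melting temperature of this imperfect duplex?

Primer base counts: A=3, T=6, G=5, C=5 → A+T=9, G+C=10
Perfect-match Tm = 2(9) + 4(10) = 18 + 40 = 58°C
Mismatches (positions where the bases are not complementary): 4 (at positions 7, 11, 17, 18)
Effective Tm = 58 − 4×3 = 58 − 12 = 46°C

46°C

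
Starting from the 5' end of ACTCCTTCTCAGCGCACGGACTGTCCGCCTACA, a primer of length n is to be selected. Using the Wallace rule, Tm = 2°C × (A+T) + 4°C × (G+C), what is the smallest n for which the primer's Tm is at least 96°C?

First 28 bases: ACTCCTTCTCAGCGCACGGACTGTCCGC → Tm = 92°C (< 96°C)
First 29 bases: ACTCCTTCTCAGCGCACGGACTGTCCGCC → Tm = 96°C (≥ 96°C)
Each additional base adds 2°C (A/T) or 4°C (G/C), so Tm is non-decreasing in n; n = 29 is the first length to reach 96°C.

n = 29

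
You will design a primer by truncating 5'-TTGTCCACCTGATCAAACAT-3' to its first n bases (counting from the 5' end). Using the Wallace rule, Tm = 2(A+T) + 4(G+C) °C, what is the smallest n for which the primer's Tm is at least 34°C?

n = 11

First 10 bases: TTGTCCACCT → Tm = 30°C (< 34°C)
First 11 bases: TTGTCCACCTG → Tm = 34°C (≥ 34°C)
Since every base adds ≥2°C, Tm only increases with n, so the threshold is first crossed at n = 11.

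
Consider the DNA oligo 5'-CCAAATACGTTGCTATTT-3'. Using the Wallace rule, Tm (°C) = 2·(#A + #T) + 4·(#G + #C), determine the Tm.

Scanning the sequence gives T=7, C=4, G=2, A=5.
A+T = 12, G+C = 6
Tm = 2×12 + 4×6 = 48°C

48°C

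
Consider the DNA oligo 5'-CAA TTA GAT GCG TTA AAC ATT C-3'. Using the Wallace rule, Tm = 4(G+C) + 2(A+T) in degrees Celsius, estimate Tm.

58°C

Counting bases: A=8, T=7, G=3, C=4
AT pairs contribute 15, GC pairs contribute 7.
Tm = 4·7 + 2·15 = 28 + 30 = 58°C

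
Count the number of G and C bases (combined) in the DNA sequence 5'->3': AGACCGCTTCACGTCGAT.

T=4, C=6, G=4, A=4
G+C = 4 + 6 = 10

10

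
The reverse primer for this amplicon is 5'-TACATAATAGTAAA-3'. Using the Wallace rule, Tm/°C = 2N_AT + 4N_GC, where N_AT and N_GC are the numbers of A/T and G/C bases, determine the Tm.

T=4, C=1, G=1, A=8
A+T = 12, G+C = 2
Tm = 2×12 + 4×2 = 32°C

32°C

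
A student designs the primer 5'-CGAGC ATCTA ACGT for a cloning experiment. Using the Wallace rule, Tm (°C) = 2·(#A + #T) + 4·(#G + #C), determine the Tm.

42°C

T=3, G=3, A=4, C=4
So N_AT = 7 and N_GC = 7.
Tm = 4·7 + 2·7 = 28 + 14 = 42°C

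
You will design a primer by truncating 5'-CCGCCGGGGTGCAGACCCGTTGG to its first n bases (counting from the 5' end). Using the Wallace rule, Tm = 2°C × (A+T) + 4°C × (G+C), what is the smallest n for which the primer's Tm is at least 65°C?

First 17 bases: CCGCCGGGGTGCAGACC → Tm = 62°C (< 65°C)
First 18 bases: CCGCCGGGGTGCAGACCC → Tm = 66°C (≥ 65°C)
Since every base adds ≥2°C, Tm only increases with n, so the threshold is first crossed at n = 18.

n = 18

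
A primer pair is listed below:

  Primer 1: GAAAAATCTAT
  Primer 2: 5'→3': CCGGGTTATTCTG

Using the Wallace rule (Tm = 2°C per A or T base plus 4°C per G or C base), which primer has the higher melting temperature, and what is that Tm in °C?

Primer 2, 40°C

Primer 1: A+T=9, G+C=2 → Tm = 2(9)+4(2) = 26°C
Primer 2: A+T=6, G+C=7 → Tm = 2(6)+4(7) = 40°C
26°C vs 40°C → primer 2 is higher.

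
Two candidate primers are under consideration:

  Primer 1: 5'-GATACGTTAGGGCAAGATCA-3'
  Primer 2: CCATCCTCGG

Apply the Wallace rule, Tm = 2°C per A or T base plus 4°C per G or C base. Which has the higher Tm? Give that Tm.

Primer 1: A+T=11, G+C=9 → Tm = 2(11)+4(9) = 58°C
Primer 2: A+T=3, G+C=7 → Tm = 2(3)+4(7) = 34°C
58°C vs 34°C → primer 1 is higher.

Primer 1, 58°C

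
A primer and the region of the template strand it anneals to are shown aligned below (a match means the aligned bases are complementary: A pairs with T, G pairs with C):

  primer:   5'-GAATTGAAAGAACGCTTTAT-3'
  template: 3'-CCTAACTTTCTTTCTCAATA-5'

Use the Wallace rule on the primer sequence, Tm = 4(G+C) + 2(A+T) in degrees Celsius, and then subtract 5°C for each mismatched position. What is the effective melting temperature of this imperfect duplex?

Primer base counts: A=8, T=6, G=4, C=2 → A+T=14, G+C=6
Perfect-match Tm = 2(14) + 4(6) = 28 + 24 = 52°C
Mismatches (positions where the bases are not complementary): 4 (at positions 2, 13, 15, 16)
Effective Tm = 52 − 4×5 = 52 − 20 = 32°C

32°C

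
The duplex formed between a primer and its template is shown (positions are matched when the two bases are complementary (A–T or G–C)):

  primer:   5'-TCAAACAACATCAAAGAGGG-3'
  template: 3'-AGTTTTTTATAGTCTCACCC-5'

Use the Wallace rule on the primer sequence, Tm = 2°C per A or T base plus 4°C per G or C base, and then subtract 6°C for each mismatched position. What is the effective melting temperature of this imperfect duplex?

32°C

Primer base counts: A=10, T=2, G=4, C=4 → A+T=12, G+C=8
Perfect-match Tm = 2(12) + 4(8) = 24 + 32 = 56°C
Mismatches (positions where the bases are not complementary): 4 (at positions 6, 9, 14, 17)
Effective Tm = 56 − 4×6 = 56 − 24 = 32°C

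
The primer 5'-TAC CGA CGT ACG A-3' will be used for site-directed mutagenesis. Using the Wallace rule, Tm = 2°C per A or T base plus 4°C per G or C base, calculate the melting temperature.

Counting bases: A=4, G=3, T=2, C=4
A+T = 6, G+C = 7
Tm = 4·7 + 2·6 = 28 + 12 = 40°C

40°C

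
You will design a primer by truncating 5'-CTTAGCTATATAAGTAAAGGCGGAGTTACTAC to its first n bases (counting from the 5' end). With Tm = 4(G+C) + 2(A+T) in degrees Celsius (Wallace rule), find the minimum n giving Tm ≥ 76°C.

n = 28

First 27 bases: CTTAGCTATATAAGTAAAGGCGGAGTT → Tm = 74°C (< 76°C)
First 28 bases: CTTAGCTATATAAGTAAAGGCGGAGTTA → Tm = 76°C (≥ 76°C)
Since every base adds ≥2°C, Tm only increases with n, so the threshold is first crossed at n = 28.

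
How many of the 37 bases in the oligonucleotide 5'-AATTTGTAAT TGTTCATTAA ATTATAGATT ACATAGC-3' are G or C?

Base counts: T=16, A=14, G=4, C=3
Total G or C: 4 + 3 = 7

7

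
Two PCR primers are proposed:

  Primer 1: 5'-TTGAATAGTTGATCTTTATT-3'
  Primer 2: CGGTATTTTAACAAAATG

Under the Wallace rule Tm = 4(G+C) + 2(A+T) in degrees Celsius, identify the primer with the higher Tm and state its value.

Primer 1: A+T=16, G+C=4 → Tm = 2(16)+4(4) = 48°C
Primer 2: A+T=13, G+C=5 → Tm = 2(13)+4(5) = 46°C
48°C vs 46°C → primer 1 is higher.

Primer 1, 48°C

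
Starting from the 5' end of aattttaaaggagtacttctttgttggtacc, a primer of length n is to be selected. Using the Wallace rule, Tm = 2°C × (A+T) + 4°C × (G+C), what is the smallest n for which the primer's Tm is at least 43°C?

First 17 bases: AATTTTAAAGGAGTACT → Tm = 42°C (< 43°C)
First 18 bases: AATTTTAAAGGAGTACTT → Tm = 44°C (≥ 43°C)
Each additional base adds 2°C (A/T) or 4°C (G/C), so Tm is non-decreasing in n; n = 18 is the first length to reach 43°C.

n = 18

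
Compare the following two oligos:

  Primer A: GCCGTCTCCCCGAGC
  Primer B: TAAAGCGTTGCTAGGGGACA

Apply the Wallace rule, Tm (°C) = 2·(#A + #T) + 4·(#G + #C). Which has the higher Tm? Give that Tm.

Primer B, 60°C

Primer A: A+T=3, G+C=12 → Tm = 2(3)+4(12) = 54°C
Primer B: A+T=10, G+C=10 → Tm = 2(10)+4(10) = 60°C
54°C vs 60°C → primer B is higher.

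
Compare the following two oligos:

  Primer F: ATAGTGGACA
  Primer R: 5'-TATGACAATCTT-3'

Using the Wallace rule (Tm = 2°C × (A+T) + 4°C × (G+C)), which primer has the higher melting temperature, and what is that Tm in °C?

Primer R, 30°C

Primer F: A+T=6, G+C=4 → Tm = 2(6)+4(4) = 28°C
Primer R: A+T=9, G+C=3 → Tm = 2(9)+4(3) = 30°C
28°C vs 30°C → primer R is higher.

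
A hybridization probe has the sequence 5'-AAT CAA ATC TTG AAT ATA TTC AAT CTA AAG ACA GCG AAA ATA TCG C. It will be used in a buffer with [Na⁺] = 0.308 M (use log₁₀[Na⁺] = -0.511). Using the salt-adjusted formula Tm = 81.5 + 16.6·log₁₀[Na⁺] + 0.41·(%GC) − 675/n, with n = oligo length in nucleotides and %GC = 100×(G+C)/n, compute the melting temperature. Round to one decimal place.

Length n = 46. Base counts: T=12, C=8, G=5, A=21
G+C = 13, so %GC = 13/46 × 100 = 28.261%
Salt term: 16.6 × (-0.511) = -8.483
GC term: 0.41 × 28.261 = 11.587; length term: −675/46 = −14.674
Tm = 81.5 + (-8.483) + 11.587 − 14.674 = 69.93 → 69.9°C

69.9°C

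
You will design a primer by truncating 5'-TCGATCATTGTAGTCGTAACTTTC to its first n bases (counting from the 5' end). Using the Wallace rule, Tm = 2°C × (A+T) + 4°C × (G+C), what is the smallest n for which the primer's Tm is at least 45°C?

n = 16

First 15 bases: TCGATCATTGTAGTC → Tm = 42°C (< 45°C)
First 16 bases: TCGATCATTGTAGTCG → Tm = 46°C (≥ 45°C)
Each additional base adds 2°C (A/T) or 4°C (G/C), so Tm is non-decreasing in n; n = 16 is the first length to reach 45°C.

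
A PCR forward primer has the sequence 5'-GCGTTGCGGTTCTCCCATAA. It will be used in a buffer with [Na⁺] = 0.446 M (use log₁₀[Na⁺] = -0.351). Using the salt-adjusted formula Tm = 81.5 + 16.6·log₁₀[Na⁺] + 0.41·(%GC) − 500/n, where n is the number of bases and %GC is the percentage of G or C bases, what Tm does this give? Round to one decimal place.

Length n = 20. T=6, G=5, C=6, A=3
G+C = 11, so %GC = 11/20 × 100 = 55%
Salt term: 16.6 × (-0.351) = -5.827
GC term: 0.41 × 55 = 22.55; length term: −500/20 = −25
Tm = 81.5 + (-5.827) + 22.55 − 25 = 73.223 → 73.2°C

73.2°C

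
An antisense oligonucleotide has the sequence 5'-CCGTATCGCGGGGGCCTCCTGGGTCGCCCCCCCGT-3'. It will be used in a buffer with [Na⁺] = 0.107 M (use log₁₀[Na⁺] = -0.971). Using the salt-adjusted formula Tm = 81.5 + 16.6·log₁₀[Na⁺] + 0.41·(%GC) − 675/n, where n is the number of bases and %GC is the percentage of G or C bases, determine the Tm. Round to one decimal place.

78.9°C

Length n = 35. Counting bases: G=12, A=1, T=6, C=16
G+C = 28, so %GC = 28/35 × 100 = 80%
Salt term: 16.6 × (-0.971) = -16.119
GC term: 0.41 × 80 = 32.8; length term: −675/35 = −19.286
Tm = 81.5 + (-16.119) + 32.8 − 19.286 = 78.895 → 78.9°C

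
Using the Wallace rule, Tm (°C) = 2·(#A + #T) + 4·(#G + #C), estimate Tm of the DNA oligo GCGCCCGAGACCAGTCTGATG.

70°C

C=7, T=3, G=7, A=4
A+T = 7, G+C = 14
Tm = 2(7) + 4(14) = 14 + 56 = 70°C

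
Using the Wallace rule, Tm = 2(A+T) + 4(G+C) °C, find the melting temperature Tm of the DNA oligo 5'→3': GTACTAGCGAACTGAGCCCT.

Scanning the sequence gives T=4, C=6, A=5, G=5.
A+T = 9, G+C = 11
Tm = 2×9 + 4×11 = 62°C

62°C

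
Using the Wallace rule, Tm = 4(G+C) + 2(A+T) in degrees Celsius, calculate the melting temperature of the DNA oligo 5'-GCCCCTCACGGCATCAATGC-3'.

A=4, T=3, C=9, G=4
So N_AT = 7 and N_GC = 13.
Tm = 2×7 + 4×13 = 66°C

66°C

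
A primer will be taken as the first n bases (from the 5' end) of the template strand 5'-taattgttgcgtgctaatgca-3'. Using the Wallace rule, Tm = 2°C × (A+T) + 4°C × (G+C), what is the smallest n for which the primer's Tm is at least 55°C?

First 19 bases: TAATTGTTGCGTGCTAATG → Tm = 52°C (< 55°C)
First 20 bases: TAATTGTTGCGTGCTAATGC → Tm = 56°C (≥ 55°C)
Since every base adds ≥2°C, Tm only increases with n, so the threshold is first crossed at n = 20.

n = 20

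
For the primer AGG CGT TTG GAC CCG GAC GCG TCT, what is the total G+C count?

16

G=9, C=7, T=5, A=3
Total G or C: 9 + 7 = 16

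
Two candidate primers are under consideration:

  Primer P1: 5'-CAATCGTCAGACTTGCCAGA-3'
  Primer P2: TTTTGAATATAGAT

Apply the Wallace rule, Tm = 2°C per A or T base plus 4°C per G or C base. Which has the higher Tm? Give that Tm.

Primer P1: A+T=10, G+C=10 → Tm = 2(10)+4(10) = 60°C
Primer P2: A+T=12, G+C=2 → Tm = 2(12)+4(2) = 32°C
60°C vs 32°C → primer P1 is higher.

Primer P1, 60°C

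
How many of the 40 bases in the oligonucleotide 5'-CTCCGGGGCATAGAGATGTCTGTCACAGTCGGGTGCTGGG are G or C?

Scanning the sequence gives G=16, C=9, T=9, A=6.
G+C = 16 + 9 = 25

25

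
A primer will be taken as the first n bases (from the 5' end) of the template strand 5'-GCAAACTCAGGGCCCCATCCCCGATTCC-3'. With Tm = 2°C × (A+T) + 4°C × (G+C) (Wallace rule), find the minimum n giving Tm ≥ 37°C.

n = 12

First 11 bases: GCAAACTCAGG → Tm = 34°C (< 37°C)
First 12 bases: GCAAACTCAGGG → Tm = 38°C (≥ 37°C)
Since every base adds ≥2°C, Tm only increases with n, so the threshold is first crossed at n = 12.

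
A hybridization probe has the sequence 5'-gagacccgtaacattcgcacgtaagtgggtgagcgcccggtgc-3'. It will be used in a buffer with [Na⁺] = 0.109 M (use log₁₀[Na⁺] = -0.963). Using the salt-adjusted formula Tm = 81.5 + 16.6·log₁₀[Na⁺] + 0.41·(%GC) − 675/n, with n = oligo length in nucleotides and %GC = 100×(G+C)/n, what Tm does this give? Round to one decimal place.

75.6°C

Length n = 43. Counting bases: A=9, T=7, C=12, G=15
G+C = 27, so %GC = 27/43 × 100 = 62.791%
Salt term: 16.6 × (-0.963) = -15.986
GC term: 0.41 × 62.791 = 25.744; length term: −675/43 = −15.698
Tm = 81.5 + (-15.986) + 25.744 − 15.698 = 75.56 → 75.6°C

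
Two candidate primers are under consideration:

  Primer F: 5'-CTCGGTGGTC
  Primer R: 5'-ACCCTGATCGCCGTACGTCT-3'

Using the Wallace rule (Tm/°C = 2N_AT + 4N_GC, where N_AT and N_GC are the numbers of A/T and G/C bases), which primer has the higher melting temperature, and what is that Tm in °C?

Primer F: A+T=3, G+C=7 → Tm = 2(3)+4(7) = 34°C
Primer R: A+T=8, G+C=12 → Tm = 2(8)+4(12) = 64°C
34°C vs 64°C → primer R is higher.

Primer R, 64°C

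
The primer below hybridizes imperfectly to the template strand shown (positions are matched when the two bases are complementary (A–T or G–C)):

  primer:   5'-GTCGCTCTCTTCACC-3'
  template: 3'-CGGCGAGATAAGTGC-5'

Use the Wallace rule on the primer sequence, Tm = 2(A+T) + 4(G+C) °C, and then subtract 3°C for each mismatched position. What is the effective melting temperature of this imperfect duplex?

39°C

Primer base counts: A=1, T=5, G=2, C=7 → A+T=6, G+C=9
Perfect-match Tm = 2(6) + 4(9) = 12 + 36 = 48°C
Mismatches (positions where the bases are not complementary): 3 (at positions 2, 9, 15)
Effective Tm = 48 − 3×3 = 48 − 9 = 39°C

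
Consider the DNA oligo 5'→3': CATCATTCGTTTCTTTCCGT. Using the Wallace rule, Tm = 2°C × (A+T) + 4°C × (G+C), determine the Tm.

Base counts: T=10, A=2, C=6, G=2
AT pairs contribute 12, GC pairs contribute 8.
Tm = 4·8 + 2·12 = 32 + 24 = 56°C

56°C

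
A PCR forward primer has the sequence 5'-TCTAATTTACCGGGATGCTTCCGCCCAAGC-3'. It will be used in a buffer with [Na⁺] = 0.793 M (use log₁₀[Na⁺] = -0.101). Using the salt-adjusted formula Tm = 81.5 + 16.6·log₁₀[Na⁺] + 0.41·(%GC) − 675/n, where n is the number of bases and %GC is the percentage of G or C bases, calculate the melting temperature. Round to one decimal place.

Length n = 30. Base counts: T=8, A=6, C=10, G=6
G+C = 16, so %GC = 16/30 × 100 = 53.333%
Salt term: 16.6 × (-0.101) = -1.677
GC term: 0.41 × 53.333 = 21.867; length term: −675/30 = −22.5
Tm = 81.5 + (-1.677) + 21.867 − 22.5 = 79.19 → 79.2°C

79.2°C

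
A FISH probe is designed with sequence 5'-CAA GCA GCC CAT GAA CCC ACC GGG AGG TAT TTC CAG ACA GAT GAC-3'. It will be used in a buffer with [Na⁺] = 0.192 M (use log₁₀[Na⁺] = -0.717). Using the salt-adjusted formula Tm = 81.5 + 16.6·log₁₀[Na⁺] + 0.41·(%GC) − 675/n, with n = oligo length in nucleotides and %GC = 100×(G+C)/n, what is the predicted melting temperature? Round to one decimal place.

77.4°C

Length n = 45. G=11, C=14, T=6, A=14
G+C = 25, so %GC = 25/45 × 100 = 55.556%
Salt term: 16.6 × (-0.717) = -11.902
GC term: 0.41 × 55.556 = 22.778; length term: −675/45 = −15
Tm = 81.5 + (-11.902) + 22.778 − 15 = 77.376 → 77.4°C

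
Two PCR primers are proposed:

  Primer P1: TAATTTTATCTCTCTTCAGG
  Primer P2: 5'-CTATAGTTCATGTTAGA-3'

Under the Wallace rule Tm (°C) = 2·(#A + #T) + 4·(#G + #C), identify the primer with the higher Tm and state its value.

Primer P1, 52°C

Primer P1: A+T=14, G+C=6 → Tm = 2(14)+4(6) = 52°C
Primer P2: A+T=12, G+C=5 → Tm = 2(12)+4(5) = 44°C
52°C vs 44°C → primer P1 is higher.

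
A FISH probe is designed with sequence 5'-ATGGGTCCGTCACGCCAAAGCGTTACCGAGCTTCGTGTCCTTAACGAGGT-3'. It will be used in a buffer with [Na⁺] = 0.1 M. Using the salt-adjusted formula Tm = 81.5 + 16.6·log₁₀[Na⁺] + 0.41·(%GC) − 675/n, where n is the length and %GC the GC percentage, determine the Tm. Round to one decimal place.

Length n = 50. A=10, C=14, G=14, T=12
G+C = 28, so %GC = 28/50 × 100 = 56%
Salt term: 16.6 × (-1) = -16.6
GC term: 0.41 × 56 = 22.96; length term: −675/50 = −13.5
Tm = 81.5 + (-16.6) + 22.96 − 13.5 = 74.36 → 74.4°C

74.4°C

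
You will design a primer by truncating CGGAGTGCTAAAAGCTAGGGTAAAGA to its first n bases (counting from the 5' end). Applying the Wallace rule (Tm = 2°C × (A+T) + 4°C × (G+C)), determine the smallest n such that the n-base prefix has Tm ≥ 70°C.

n = 24

First 23 bases: CGGAGTGCTAAAAGCTAGGGTAA → Tm = 68°C (< 70°C)
First 24 bases: CGGAGTGCTAAAAGCTAGGGTAAA → Tm = 70°C (≥ 70°C)
Since every base adds ≥2°C, Tm only increases with n, so the threshold is first crossed at n = 24.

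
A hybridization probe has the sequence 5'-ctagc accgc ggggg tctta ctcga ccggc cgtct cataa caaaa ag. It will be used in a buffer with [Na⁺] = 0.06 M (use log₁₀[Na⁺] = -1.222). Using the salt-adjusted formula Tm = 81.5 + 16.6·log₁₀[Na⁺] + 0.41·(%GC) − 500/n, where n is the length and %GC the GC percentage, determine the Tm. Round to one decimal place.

74.1°C

Length n = 47. Base counts: T=8, A=12, C=15, G=12
G+C = 27, so %GC = 27/47 × 100 = 57.447%
Salt term: 16.6 × (-1.222) = -20.285
GC term: 0.41 × 57.447 = 23.553; length term: −500/47 = −10.638
Tm = 81.5 + (-20.285) + 23.553 − 10.638 = 74.13 → 74.1°C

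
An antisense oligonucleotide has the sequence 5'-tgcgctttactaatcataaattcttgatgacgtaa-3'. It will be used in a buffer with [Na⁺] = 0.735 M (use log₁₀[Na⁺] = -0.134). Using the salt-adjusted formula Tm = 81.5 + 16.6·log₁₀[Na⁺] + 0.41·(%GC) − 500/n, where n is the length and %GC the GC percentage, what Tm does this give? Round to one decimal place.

77.9°C

Length n = 35. C=6, A=11, G=5, T=13
G+C = 11, so %GC = 11/35 × 100 = 31.429%
Salt term: 16.6 × (-0.134) = -2.224
GC term: 0.41 × 31.429 = 12.886; length term: −500/35 = −14.286
Tm = 81.5 + (-2.224) + 12.886 − 14.286 = 77.876 → 77.9°C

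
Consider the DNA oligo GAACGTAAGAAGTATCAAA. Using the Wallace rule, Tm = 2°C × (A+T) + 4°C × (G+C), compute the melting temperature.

50°C

Scanning the sequence gives A=10, C=2, G=4, T=3.
A+T = 13, G+C = 6
Tm = 2(13) + 4(6) = 26 + 24 = 50°C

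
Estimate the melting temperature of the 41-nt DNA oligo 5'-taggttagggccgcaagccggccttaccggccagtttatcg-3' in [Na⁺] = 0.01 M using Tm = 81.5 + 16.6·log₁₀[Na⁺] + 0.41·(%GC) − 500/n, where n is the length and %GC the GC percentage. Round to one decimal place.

61.1°C

Length n = 41. Counting bases: T=9, A=7, G=13, C=12
G+C = 25, so %GC = 25/41 × 100 = 60.976%
Salt term: 16.6 × (-2) = -33.2
GC term: 0.41 × 60.976 = 25; length term: −500/41 = −12.195
Tm = 81.5 + (-33.2) + 25 − 12.195 = 61.105 → 61.1°C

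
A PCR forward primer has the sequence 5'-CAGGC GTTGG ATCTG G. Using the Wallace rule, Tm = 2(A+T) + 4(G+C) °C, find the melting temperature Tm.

A=2, C=3, T=4, G=7
So N_AT = 6 and N_GC = 10.
Tm = 2×6 + 4×10 = 52°C

52°C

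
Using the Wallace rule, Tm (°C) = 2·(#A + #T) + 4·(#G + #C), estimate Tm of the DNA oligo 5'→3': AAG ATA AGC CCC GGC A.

50°C

Scanning the sequence gives T=1, G=4, C=5, A=6.
A+T = 7, G+C = 9
Tm = 2×7 + 4×9 = 50°C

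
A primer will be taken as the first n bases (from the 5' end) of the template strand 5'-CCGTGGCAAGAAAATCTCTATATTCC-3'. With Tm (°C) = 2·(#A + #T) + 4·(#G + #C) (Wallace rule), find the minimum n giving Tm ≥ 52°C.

First 17 bases: CCGTGGCAAGAAAATCT → Tm = 50°C (< 52°C)
First 18 bases: CCGTGGCAAGAAAATCTC → Tm = 54°C (≥ 52°C)
Since every base adds ≥2°C, Tm only increases with n, so the threshold is first crossed at n = 18.

n = 18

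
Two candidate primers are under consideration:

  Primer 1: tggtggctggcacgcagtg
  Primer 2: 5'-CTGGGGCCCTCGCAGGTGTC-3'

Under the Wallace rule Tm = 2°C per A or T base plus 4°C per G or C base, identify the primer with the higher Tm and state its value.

Primer 2, 70°C

Primer 1: A+T=6, G+C=13 → Tm = 2(6)+4(13) = 64°C
Primer 2: A+T=5, G+C=15 → Tm = 2(5)+4(15) = 70°C
64°C vs 70°C → primer 2 is higher.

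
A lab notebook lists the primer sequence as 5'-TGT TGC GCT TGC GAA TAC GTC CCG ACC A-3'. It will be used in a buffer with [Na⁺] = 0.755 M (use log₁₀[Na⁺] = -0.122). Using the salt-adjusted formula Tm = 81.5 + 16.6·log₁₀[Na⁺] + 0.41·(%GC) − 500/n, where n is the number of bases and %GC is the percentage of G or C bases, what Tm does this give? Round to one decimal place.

85.0°C

Length n = 28. Base counts: A=5, G=7, T=7, C=9
G+C = 16, so %GC = 16/28 × 100 = 57.143%
Salt term: 16.6 × (-0.122) = -2.025
GC term: 0.41 × 57.143 = 23.429; length term: −500/28 = −17.857
Tm = 81.5 + (-2.025) + 23.429 − 17.857 = 85.047 → 85.0°C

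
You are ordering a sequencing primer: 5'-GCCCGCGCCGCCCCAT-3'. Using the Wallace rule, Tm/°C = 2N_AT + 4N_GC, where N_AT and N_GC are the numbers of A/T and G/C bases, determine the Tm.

Counting bases: A=1, C=10, G=4, T=1
A+T = 2, G+C = 14
Tm = 2(2) + 4(14) = 4 + 56 = 60°C

60°C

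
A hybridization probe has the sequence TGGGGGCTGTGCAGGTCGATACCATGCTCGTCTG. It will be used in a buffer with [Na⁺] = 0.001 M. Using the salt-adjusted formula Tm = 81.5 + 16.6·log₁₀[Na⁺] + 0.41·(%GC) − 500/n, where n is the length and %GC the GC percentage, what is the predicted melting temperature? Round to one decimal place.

42.3°C

Length n = 34. Base counts: T=9, G=13, A=4, C=8
G+C = 21, so %GC = 21/34 × 100 = 61.765%
Salt term: 16.6 × (-3) = -49.8
GC term: 0.41 × 61.765 = 25.324; length term: −500/34 = −14.706
Tm = 81.5 + (-49.8) + 25.324 − 14.706 = 42.318 → 42.3°C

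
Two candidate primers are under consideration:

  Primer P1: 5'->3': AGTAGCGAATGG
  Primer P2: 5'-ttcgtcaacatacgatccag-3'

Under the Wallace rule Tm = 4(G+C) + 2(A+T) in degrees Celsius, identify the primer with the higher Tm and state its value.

Primer P2, 58°C

Primer P1: A+T=6, G+C=6 → Tm = 2(6)+4(6) = 36°C
Primer P2: A+T=11, G+C=9 → Tm = 2(11)+4(9) = 58°C
36°C vs 58°C → primer P2 is higher.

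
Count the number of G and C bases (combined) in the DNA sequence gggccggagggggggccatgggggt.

21

Base counts: G=17, C=4, A=2, T=2
G+C = 17 + 4 = 21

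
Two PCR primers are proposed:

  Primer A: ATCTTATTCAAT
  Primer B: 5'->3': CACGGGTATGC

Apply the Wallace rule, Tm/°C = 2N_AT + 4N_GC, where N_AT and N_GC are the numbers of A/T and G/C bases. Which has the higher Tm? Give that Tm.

Primer A: A+T=10, G+C=2 → Tm = 2(10)+4(2) = 28°C
Primer B: A+T=4, G+C=7 → Tm = 2(4)+4(7) = 36°C
28°C vs 36°C → primer B is higher.

Primer B, 36°C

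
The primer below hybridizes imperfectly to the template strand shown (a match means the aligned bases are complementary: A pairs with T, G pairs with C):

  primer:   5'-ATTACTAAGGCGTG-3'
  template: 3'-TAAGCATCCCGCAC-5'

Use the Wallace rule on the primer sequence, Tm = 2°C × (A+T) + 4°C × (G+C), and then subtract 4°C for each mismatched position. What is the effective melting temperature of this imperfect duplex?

Primer base counts: A=4, T=4, G=4, C=2 → A+T=8, G+C=6
Perfect-match Tm = 2(8) + 4(6) = 16 + 24 = 40°C
Mismatches (positions where the bases are not complementary): 3 (at positions 4, 5, 8)
Effective Tm = 40 − 3×4 = 40 − 12 = 28°C

28°C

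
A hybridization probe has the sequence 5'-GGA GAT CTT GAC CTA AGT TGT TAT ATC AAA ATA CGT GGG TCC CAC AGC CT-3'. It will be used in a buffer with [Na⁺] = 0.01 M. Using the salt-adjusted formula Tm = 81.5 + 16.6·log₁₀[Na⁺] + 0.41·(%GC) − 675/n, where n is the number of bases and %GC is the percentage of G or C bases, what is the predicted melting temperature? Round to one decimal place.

52.8°C

Length n = 50. Base counts: G=11, A=14, T=14, C=11
G+C = 22, so %GC = 22/50 × 100 = 44%
Salt term: 16.6 × (-2) = -33.2
GC term: 0.41 × 44 = 18.04; length term: −675/50 = −13.5
Tm = 81.5 + (-33.2) + 18.04 − 13.5 = 52.84 → 52.8°C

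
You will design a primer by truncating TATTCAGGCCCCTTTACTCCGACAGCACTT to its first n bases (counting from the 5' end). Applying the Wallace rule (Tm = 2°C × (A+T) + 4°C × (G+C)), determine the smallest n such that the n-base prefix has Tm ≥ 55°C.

n = 19

First 18 bases: TATTCAGGCCCCTTTACT → Tm = 52°C (< 55°C)
First 19 bases: TATTCAGGCCCCTTTACTC → Tm = 56°C (≥ 55°C)
Each additional base adds 2°C (A/T) or 4°C (G/C), so Tm is non-decreasing in n; n = 19 is the first length to reach 55°C.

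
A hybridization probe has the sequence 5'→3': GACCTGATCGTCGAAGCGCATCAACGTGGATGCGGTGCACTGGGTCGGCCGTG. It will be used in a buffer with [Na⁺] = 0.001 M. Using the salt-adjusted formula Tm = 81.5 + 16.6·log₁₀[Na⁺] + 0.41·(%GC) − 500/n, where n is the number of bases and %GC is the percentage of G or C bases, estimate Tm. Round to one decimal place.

Length n = 53. Base counts: C=14, G=20, A=9, T=10
G+C = 34, so %GC = 34/53 × 100 = 64.151%
Salt term: 16.6 × (-3) = -49.8
GC term: 0.41 × 64.151 = 26.302; length term: −500/53 = −9.434
Tm = 81.5 + (-49.8) + 26.302 − 9.434 = 48.568 → 48.6°C

48.6°C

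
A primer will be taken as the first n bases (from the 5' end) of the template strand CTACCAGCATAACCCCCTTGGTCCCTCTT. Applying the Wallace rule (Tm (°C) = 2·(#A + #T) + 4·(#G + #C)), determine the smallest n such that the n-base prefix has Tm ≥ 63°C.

n = 21

First 20 bases: CTACCAGCATAACCCCCTTG → Tm = 62°C (< 63°C)
First 21 bases: CTACCAGCATAACCCCCTTGG → Tm = 66°C (≥ 63°C)
Since every base adds ≥2°C, Tm only increases with n, so the threshold is first crossed at n = 21.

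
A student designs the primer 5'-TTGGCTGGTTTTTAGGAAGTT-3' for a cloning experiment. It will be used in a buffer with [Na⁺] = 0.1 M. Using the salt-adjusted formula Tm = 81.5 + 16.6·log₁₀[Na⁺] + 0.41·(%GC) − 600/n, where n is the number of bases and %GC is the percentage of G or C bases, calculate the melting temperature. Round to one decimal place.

Length n = 21. Base counts: A=3, C=1, G=7, T=10
G+C = 8, so %GC = 8/21 × 100 = 38.095%
Salt term: 16.6 × (-1) = -16.6
GC term: 0.41 × 38.095 = 15.619; length term: −600/21 = −28.571
Tm = 81.5 + (-16.6) + 15.619 − 28.571 = 51.948 → 51.9°C

51.9°C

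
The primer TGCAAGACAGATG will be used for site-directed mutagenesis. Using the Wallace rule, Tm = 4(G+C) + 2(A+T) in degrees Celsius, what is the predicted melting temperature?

Counting bases: A=5, T=2, C=2, G=4
AT pairs contribute 7, GC pairs contribute 6.
Tm = 2×7 + 4×6 = 38°C

38°C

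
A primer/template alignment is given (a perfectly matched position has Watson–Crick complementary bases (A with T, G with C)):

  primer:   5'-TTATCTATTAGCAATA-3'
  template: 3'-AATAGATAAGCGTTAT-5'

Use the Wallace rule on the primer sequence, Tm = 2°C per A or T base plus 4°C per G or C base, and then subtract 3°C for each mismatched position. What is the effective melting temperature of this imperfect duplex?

35°C

Primer base counts: A=6, T=7, G=1, C=2 → A+T=13, G+C=3
Perfect-match Tm = 2(13) + 4(3) = 26 + 12 = 38°C
Mismatches (positions where the bases are not complementary): 1 (at position 10)
Effective Tm = 38 − 1×3 = 38 − 3 = 35°C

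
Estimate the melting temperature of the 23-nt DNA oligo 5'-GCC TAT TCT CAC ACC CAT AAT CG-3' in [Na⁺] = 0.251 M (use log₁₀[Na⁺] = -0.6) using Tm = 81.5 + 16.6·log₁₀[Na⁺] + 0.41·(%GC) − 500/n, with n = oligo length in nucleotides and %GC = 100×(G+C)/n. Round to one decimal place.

Length n = 23. Base counts: A=6, G=2, C=9, T=6
G+C = 11, so %GC = 11/23 × 100 = 47.826%
Salt term: 16.6 × (-0.6) = -9.96
GC term: 0.41 × 47.826 = 19.609; length term: −500/23 = −21.739
Tm = 81.5 + (-9.96) + 19.609 − 21.739 = 69.41 → 69.4°C

69.4°C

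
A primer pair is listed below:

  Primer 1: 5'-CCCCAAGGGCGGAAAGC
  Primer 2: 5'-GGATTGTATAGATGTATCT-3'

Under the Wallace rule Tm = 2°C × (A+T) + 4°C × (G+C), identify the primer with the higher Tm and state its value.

Primer 1, 58°C

Primer 1: A+T=5, G+C=12 → Tm = 2(5)+4(12) = 58°C
Primer 2: A+T=13, G+C=6 → Tm = 2(13)+4(6) = 50°C
58°C vs 50°C → primer 1 is higher.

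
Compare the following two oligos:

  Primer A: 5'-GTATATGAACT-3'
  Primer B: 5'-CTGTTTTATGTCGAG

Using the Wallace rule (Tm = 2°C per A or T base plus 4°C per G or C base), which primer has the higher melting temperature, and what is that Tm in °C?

Primer B, 42°C

Primer A: A+T=8, G+C=3 → Tm = 2(8)+4(3) = 28°C
Primer B: A+T=9, G+C=6 → Tm = 2(9)+4(6) = 42°C
28°C vs 42°C → primer B is higher.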